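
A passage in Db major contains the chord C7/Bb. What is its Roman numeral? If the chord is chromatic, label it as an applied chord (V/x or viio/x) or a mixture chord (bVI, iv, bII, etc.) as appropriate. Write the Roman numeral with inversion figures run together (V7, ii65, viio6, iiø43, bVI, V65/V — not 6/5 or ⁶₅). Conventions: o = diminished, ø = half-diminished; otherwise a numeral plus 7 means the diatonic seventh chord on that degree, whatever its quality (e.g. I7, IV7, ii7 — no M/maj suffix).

Stacked in thirds the chord is C-E-G-Bb: a dominant seventh chord on C.
C is not a diatonic chord root with this quality in Db major, but it lies a perfect fifth above F (iii), so the chord functions as an applied dominant of iii.
With Bb in the bass the chord is in third inversion, so the figured bass is 42.

V42/iii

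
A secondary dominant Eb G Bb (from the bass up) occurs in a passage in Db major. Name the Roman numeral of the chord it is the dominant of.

V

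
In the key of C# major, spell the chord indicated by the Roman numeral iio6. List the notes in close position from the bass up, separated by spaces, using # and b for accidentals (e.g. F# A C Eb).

F# A D#

iio6 is the diminished supertonic triad, borrowed from the parallel minor. In C# major that root is D#.
So the chord is D#-F#-A.
With the 6 figure the chord is in first inversion; from the bass F# upward in close position it reads F#-A-D#.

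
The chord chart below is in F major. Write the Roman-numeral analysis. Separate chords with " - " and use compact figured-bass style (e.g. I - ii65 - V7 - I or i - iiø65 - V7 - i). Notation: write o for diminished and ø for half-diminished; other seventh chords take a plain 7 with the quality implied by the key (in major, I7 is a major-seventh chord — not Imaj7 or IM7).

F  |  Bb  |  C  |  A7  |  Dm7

F: root F is the tonic; major triad there is I.
Bb has root Bb, degree 4 in F major, so IV.
C: major triad on C = scale degree 5 → V.
A7: chromatic; A is V of vi, so V7/vi.
Dm7: minor seventh chord on D = scale degree 6 → vi7.

I - IV - V - V7/vi - vi7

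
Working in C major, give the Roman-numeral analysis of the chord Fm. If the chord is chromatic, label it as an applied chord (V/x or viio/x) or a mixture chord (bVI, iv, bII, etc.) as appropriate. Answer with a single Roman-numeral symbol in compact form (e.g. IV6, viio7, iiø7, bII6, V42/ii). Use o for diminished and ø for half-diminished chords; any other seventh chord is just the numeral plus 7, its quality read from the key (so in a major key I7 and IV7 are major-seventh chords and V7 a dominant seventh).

The pitches F-Ab-C form a minor triad rooted on F.
F is the fourth degree of C major. This is the minor subdominant, borrowed from the parallel minor.

iv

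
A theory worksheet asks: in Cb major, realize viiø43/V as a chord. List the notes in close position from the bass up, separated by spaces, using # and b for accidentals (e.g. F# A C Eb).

Cb Eb F Ab

The slash marks an applied leading-tone chord: viio of V. In Cb major, V is Gb, so the leading tone to it is F, a half step below.
Building a half-diminished seventh chord on F gives F-Ab-Cb-Eb.
With the 43 figure the chord is in second inversion; from the bass Cb upward in close position it reads Cb-Eb-F-Ab.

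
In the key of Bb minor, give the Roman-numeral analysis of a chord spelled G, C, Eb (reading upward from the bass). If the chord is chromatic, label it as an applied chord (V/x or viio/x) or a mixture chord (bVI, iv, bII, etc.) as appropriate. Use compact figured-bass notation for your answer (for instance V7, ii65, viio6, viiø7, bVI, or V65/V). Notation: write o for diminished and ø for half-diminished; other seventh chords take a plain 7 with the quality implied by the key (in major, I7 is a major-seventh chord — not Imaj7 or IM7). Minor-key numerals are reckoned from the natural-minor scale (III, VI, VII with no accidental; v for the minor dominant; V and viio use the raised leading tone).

ii64

Stacked in thirds the chord is C-Eb-G: a minor triad on C.
C is the second degree of Bb minor. This is the minor supertonic, borrowed from the parallel major (the Dorian ii).
With G in the bass the chord is in second inversion, so the figured bass is 64.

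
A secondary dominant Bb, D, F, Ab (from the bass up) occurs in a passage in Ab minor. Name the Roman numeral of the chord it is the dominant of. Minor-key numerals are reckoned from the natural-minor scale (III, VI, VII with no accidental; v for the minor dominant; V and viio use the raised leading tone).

V

The chord is a dominant seventh chord on Bb.
A dominant resolves down a perfect fifth: Bb → Eb. In Ab minor, Eb is scale degree 5, i.e. V.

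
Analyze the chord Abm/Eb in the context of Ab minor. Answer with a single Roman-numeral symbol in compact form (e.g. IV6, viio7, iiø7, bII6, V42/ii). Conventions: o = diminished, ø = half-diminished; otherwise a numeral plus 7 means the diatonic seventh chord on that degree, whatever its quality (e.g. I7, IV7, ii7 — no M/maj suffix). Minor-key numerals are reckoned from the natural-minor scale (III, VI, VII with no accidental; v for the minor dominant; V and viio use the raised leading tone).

The pitches Ab-Cb-Eb form a minor triad rooted on Ab.
In Ab minor, Ab is the tonic; the diatonic minor triad there is i.
With Eb in the bass the chord is in second inversion, so the figured bass is 64.

i64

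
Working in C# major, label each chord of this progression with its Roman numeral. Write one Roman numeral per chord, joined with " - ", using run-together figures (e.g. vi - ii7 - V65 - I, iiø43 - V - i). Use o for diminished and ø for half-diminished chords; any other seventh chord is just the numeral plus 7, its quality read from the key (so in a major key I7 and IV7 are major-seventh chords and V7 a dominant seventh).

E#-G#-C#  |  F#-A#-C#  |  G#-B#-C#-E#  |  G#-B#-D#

E#-G#-C#: major triad on C# = scale degree 1 → I6.
F#-A#-C# has root F#, degree 4 in C# major, so IV.
G#-B#-C#-E# has root C#, degree 1 in C# major, so I43.
G#-B#-D#: root G# is the dominant; major triad there is V.

I6 - IV - I43 - V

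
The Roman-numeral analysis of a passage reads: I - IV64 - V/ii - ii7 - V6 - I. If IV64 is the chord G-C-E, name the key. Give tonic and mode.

IV64 is given as G-C-E — a major triad with root C.
Counting down 3 scale steps from C places the tonic on G; a major triad on degree 4 is diatonic only in major.

G major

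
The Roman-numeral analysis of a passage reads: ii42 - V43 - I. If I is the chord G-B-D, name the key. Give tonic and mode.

I is given as G-B-D — a major triad with root G.
If G is scale degree 1 and the mode makes that degree carry a major triad, the tonic is G and the mode is major.

G major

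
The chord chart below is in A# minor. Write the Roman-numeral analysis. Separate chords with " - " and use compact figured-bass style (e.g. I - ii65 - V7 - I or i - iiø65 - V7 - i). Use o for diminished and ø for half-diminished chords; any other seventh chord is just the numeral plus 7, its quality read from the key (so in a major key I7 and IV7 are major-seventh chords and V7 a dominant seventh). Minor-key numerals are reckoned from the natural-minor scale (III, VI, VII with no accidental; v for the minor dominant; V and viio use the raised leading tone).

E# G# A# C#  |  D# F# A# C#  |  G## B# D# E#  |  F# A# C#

E#-G#-A#-C#: root A# is the tonic; minor seventh chord there is i43.
D#-F#-A#-C#: minor seventh chord on D# = scale degree 4 → iv7.
G##-B#-D#-E#: dominant seventh chord on E# = scale degree 5 → V65.
F#-A#-C#: major triad on F# = scale degree 6 → VI.

i43 - iv7 - V65 - VI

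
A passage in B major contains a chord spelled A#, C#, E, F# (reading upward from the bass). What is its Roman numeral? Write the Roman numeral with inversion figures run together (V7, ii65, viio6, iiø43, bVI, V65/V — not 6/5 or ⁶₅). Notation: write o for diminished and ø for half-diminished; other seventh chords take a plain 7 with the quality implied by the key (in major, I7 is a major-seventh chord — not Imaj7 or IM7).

V65

The pitches F#-A#-C#-E form a dominant seventh chord rooted on F#.
In B major, F# is the dominant; the diatonic dominant seventh chord there is V7.
With A# in the bass the chord is in first inversion, so the figured bass is 65.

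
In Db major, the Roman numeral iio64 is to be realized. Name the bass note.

iio in Db major has root Eb; the chord is Eb-Gb-Bbb.
The figure 64 means second inversion — the fifth is in the bass.

Bbb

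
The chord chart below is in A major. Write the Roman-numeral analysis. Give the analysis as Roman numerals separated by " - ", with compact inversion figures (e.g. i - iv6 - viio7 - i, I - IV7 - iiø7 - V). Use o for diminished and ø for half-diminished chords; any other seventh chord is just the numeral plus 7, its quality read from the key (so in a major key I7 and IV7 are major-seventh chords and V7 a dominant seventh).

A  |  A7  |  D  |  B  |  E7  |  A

A has root A, degree 1 in A major, so I.
A7 is the secondary dominant of IV (dominant seventh chord on A): V7/IV.
D: major triad on D = scale degree 4 → IV.
B is the secondary dominant of V (major triad on B): V/V.
E7 has root E, degree 5 in A major, so V7.
A: major triad on A = scale degree 1 → I.

I - V7/IV - IV - V/V - V7 - I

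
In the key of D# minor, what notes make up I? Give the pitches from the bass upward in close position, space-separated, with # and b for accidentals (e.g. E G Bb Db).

D# F## A#

Scale degree 1 in D# minor is D#; here the chord built on it is altered to a major triad. I is the major tonic (Picardy third), borrowed from the parallel major.
So the chord is D#-F##-A#, a major triad.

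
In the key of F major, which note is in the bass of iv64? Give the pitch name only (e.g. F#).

F

iv in F major has root Bb; the chord is Bb-Db-F.
The figure 64 means second inversion — the fifth is in the bass.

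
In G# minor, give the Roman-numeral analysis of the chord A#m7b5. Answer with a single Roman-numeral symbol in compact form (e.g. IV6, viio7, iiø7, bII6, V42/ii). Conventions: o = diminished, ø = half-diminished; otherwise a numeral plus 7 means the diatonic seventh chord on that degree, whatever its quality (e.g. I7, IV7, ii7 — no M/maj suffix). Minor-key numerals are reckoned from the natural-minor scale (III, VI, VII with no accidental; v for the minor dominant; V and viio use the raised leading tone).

iiø7

Stacked in thirds the chord is A#-C#-E-G#: a half-diminished seventh chord on A#.
A# is scale degree 2 in G# minor, and a half-diminished seventh chord on that degree is written iiø7.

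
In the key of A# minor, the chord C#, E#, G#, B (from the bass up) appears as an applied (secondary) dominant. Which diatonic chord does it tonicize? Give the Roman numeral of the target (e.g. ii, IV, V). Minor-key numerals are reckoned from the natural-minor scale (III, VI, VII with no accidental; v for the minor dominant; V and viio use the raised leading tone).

VI

The chord is a dominant seventh chord on C#.
A dominant resolves down a perfect fifth: C# → F#. In A# minor, F# is scale degree 6, i.e. VI.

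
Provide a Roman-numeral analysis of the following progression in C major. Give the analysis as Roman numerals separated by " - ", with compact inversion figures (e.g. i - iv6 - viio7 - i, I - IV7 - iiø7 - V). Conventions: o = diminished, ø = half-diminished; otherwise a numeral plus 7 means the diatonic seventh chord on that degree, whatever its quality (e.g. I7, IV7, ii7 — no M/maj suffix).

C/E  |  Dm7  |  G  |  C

I6 - ii7 - V - I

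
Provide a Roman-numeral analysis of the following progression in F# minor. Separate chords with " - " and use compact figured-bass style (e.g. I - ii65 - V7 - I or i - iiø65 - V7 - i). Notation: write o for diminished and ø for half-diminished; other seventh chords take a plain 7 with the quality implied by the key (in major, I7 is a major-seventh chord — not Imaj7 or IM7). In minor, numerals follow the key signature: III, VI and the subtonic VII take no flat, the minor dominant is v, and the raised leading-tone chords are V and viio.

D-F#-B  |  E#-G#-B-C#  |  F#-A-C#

D-F#-B has root B, degree 4 in F# minor, so iv6.
E#-G#-B-C# has root C#, degree 5 in F# minor, so V65.
F#-A-C#: root F# is the tonic; minor triad there is i.

iv6 - V65 - i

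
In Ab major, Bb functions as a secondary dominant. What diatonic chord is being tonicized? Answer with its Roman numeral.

V

The chord is a major triad on Bb.
A dominant resolves down a perfect fifth: Bb → Eb. In Ab major, Eb is scale degree 5, i.e. V.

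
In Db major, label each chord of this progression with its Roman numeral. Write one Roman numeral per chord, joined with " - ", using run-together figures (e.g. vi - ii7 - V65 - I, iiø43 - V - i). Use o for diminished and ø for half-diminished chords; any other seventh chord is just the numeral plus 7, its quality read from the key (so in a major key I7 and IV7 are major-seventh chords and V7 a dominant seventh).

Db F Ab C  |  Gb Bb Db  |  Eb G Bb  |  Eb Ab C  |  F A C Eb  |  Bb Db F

Db-F-Ab-C: major seventh chord on Db = scale degree 1 → I7.
Gb-Bb-Db has root Gb, degree 4 in Db major, so IV.
Eb-G-Bb is the secondary dominant of V (major triad on Eb): V/V.
Eb-Ab-C: major triad on Ab = scale degree 5 → V64.
F-A-C-Eb: a dominant seventh chord on F, the applied dominant of vi → V7/vi.
Bb-Db-F has root Bb, degree 6 in Db major, so vi.

I7 - IV - V/V - V64 - V7/vi - vi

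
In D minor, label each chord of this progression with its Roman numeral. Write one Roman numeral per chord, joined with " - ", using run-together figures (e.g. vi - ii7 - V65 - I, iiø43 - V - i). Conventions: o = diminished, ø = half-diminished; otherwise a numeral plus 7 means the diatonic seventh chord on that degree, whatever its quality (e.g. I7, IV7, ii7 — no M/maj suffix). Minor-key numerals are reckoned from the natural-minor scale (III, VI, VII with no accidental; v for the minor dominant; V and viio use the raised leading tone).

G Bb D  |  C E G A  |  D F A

G-Bb-D: root G is the subdominant; minor triad there is iv.
C-E-G-A has root A, degree 5 in D minor, so v65.
D-F-A: minor triad on D = scale degree 1 → i.

iv - v65 - i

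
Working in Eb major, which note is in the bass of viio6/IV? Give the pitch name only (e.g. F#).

The applied chord viio6/IV is rooted on G: G-Bb-Db.
The figure 6 means first inversion — the third is in the bass.

Bb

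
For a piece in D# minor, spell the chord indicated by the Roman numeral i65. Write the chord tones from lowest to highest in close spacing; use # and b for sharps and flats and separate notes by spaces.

F# A# C# D#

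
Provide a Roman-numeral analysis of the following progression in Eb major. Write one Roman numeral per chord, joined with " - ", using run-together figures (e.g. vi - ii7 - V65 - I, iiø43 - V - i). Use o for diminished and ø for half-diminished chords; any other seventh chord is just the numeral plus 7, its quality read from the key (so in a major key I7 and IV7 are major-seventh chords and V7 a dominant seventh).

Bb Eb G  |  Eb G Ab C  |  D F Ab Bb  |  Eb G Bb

I64 - IV43 - V65 - I

Bb-Eb-G: root Eb is the tonic; major triad there is I64.
Eb-G-Ab-C has root Ab, degree 4 in Eb major, so IV43.
D-F-Ab-Bb: dominant seventh chord on Bb = scale degree 5 → V65.
Eb-G-Bb has root Eb, degree 1 in Eb major, so I.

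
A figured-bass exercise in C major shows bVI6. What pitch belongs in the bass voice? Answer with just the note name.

C

bVI in C major has root Ab; the chord is Ab-C-Eb.
The figure 6 means first inversion — the third is in the bass.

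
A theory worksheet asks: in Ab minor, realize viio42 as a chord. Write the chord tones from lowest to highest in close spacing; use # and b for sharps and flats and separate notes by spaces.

Fb G Bb Db

In Ab minor, the leading-tone chord is built on the raised seventh degree, G.
That chord is spelled G-Bb-Db-Fb.
The figured bass 42 indicates third inversion, placing the seventh (Fb) in the bass: Fb-G-Bb-Db.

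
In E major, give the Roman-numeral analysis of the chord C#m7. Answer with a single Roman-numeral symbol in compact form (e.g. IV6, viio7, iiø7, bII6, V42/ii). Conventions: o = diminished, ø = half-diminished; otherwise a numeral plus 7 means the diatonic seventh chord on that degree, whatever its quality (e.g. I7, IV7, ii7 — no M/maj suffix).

The pitches C#-E-G#-B form a minor seventh chord rooted on C#.
In E major, C# is the submediant; the diatonic minor seventh chord there is vi7.

vi7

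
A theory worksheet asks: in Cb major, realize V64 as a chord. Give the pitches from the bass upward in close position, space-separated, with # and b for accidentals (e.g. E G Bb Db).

Db Gb Bb

The numeral's case and figure indicate a major triad. In Cb major its root, the fifth degree, is Gb.
Stacking thirds from Gb gives Gb-Bb-Db.
The figured bass 64 indicates second inversion, placing the fifth (Db) in the bass: Db-Gb-Bb.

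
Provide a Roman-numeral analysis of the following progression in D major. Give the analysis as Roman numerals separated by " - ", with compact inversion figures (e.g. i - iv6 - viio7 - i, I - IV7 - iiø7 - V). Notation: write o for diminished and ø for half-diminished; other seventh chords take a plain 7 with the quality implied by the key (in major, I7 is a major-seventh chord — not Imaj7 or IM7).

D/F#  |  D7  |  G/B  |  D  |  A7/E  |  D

D/F#: major triad on D = scale degree 1 → I6.
D7 is the secondary dominant of IV (dominant seventh chord on D): V7/IV.
G/B has root G, degree 4 in D major, so IV6.
D has root D, degree 1 in D major, so I.
A7/E: root A is the dominant; dominant seventh chord there is V43.
D: root D is the tonic; major triad there is I.

I6 - V7/IV - IV6 - I - V43 - I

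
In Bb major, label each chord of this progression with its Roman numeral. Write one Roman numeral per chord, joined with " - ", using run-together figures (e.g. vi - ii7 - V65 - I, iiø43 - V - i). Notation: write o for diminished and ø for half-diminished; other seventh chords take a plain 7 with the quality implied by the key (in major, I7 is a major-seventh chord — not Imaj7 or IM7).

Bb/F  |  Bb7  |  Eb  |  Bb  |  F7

I64 - V7/IV - IV - I - V7

Bb/F has root Bb, degree 1 in Bb major, so I64.
Bb7 is the secondary dominant of IV (dominant seventh chord on Bb): V7/IV.
Eb: root Eb is the subdominant; major triad there is IV.
Bb has root Bb, degree 1 in Bb major, so I.
F7: root F is the dominant; dominant seventh chord there is V7.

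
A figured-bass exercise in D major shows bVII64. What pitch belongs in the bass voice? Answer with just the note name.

bVII in D major has root C; the chord is C-E-G.
The figure 64 means second inversion — the fifth is in the bass.

G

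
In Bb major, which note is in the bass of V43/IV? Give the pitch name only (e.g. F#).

F

The applied chord V43/IV is rooted on Bb: Bb-D-F-Ab.
The figure 43 means second inversion — the fifth is in the bass.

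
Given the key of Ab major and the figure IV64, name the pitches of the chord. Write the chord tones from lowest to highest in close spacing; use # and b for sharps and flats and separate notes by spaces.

The numeral's case and figure indicate a major triad. In Ab major its root, scale degree 4, is Db.
Stacking thirds from Db gives Db-F-Ab.
The figured bass 64 indicates second inversion, placing the fifth (Ab) in the bass: Ab-Db-F.

Ab Db F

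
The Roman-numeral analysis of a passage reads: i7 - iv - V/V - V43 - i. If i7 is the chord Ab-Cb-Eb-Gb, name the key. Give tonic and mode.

i7 is given as Ab-Cb-Eb-Gb — a minor seventh chord with root Ab.
If Ab is scale degree 1 and the mode makes that degree carry a minor seventh chord, the tonic is Ab and the mode is minor.

Ab minor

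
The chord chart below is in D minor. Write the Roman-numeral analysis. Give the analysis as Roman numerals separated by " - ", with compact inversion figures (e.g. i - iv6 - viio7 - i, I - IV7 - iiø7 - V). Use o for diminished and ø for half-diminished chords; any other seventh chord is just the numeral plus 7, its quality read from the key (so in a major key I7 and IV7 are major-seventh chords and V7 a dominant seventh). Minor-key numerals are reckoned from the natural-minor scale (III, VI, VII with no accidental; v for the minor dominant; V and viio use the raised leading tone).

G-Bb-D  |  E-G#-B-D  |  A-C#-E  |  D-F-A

G-Bb-D: minor triad on G = scale degree 4 → iv.
E-G#-B-D: chromatic; E is V of V, so V7/V.
A-C#-E has root A, degree 5 in D minor, so V.
D-F-A has root D, degree 1 in D minor, so i.

iv - V7/V - V - i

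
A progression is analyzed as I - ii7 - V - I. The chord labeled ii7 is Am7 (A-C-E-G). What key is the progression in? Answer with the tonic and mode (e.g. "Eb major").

G major

The anchor chord is a minor seventh chord on A, labeled ii7.
If A is scale degree 2 and the mode makes that degree carry a minor seventh chord, the tonic is G and the mode is major.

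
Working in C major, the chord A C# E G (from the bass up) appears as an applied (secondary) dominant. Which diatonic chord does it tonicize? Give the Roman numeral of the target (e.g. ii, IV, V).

The chord is a dominant seventh chord on A.
A dominant resolves down a perfect fifth: A → D. In C major, D is scale degree 2, i.e. ii.

ii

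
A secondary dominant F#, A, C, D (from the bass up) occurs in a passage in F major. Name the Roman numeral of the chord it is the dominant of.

The chord is a dominant seventh chord on D.
A dominant resolves down a perfect fifth: D → G. In F major, G is scale degree 2, i.e. ii.

ii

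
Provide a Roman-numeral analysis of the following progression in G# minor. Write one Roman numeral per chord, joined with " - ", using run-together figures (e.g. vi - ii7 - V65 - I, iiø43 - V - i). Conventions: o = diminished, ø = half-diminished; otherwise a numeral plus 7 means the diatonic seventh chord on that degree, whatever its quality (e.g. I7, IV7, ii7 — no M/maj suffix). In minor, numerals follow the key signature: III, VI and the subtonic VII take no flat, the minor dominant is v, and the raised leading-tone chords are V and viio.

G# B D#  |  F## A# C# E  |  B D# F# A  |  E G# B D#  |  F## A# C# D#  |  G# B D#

i - viio7 - V7/VI - VI7 - V65 - i

G#-B-D#: minor triad on G# = scale degree 1 → i.
F##-A#-C#-E has root F##, degree 7 in G# minor, so viio7.
B-D#-F#-A is the secondary dominant of VI (dominant seventh chord on B): V7/VI.
E-G#-B-D#: major seventh chord on E = scale degree 6 → VI7.
F##-A#-C#-D#: root D# is the dominant; dominant seventh chord there is V65.
G#-B-D#: root G# is the tonic; minor triad there is i.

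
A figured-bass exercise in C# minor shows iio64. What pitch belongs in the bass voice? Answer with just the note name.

iio in C# minor has root D#; the chord is D#-F#-A.
The figure 64 means second inversion — the fifth is in the bass.

A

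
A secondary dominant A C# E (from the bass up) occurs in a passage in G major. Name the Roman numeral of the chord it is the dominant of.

The chord is a major triad on A.
A dominant resolves down a perfect fifth: A → D. In G major, D is scale degree 5, i.e. V.

V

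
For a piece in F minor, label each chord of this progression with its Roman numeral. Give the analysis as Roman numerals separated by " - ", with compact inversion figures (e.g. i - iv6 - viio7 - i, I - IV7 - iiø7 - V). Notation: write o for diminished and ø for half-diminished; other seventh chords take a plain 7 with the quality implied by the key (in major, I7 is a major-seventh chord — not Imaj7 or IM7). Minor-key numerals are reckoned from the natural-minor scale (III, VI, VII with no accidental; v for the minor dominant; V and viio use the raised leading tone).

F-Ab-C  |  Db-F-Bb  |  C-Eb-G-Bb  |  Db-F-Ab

F-Ab-C has root F, degree 1 in F minor, so i.
Db-F-Bb: minor triad on Bb = scale degree 4 → iv6.
C-Eb-G-Bb: minor seventh chord on C = scale degree 5 → v7.
Db-F-Ab has root Db, degree 6 in F minor, so VI.

i - iv6 - v7 - VI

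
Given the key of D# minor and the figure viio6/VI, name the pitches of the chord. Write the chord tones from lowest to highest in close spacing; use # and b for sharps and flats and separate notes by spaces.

viio6/VI is a secondary leading-tone chord. The target VI is B in D# minor; the applied chord is rooted a semitone below, on A#.
Building a diminished triad on A# gives A#-C#-E.
With the 6 figure the chord is in first inversion; from the bass C# upward in close position it reads C#-E-A#.

C# E A#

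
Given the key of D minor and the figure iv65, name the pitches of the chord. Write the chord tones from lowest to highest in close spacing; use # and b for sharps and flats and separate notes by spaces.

The numeral's case and figure indicate a minor seventh chord. In D minor its root, the subdominant, is G.
That chord is spelled G-Bb-D-F.
The figured bass 65 indicates first inversion, placing the third (Bb) in the bass: Bb-D-F-G.

Bb D F G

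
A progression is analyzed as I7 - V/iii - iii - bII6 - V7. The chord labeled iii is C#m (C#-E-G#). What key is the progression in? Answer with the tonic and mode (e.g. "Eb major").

A major

iii is given as C#-E-G# — a minor triad with root C#.
If C# is scale degree 3 and the mode makes that degree carry a minor triad, the tonic is A and the mode is major.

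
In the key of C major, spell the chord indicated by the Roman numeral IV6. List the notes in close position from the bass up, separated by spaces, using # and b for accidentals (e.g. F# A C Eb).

A C F

In C major, the fourth degree is F, and the diatonic chord built there is a major triad.
Stacking thirds from F gives F-A-C.
With the 6 figure the chord is in first inversion; from the bass A upward in close position it reads A-C-F.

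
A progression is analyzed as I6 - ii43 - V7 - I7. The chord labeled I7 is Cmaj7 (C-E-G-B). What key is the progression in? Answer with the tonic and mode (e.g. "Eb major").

C major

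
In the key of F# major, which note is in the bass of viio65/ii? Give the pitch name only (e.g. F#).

A#

The applied chord viio65/ii is rooted on F##: F##-A#-C#-E.
The figure 65 means first inversion — the third is in the bass.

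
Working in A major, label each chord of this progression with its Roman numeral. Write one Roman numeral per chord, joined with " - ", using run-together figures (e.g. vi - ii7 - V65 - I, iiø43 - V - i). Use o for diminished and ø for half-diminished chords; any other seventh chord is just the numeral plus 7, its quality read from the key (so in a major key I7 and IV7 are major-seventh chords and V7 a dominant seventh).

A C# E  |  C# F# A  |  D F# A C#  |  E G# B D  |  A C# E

I - vi64 - IV7 - V7 - I

A-C#-E: root A is the tonic; major triad there is I.
C#-F#-A: root F# is the submediant; minor triad there is vi64.
D-F#-A-C#: root D is the subdominant; major seventh chord there is IV7.
E-G#-B-D: dominant seventh chord on E = scale degree 5 → V7.
A-C#-E: root A is the tonic; major triad there is I.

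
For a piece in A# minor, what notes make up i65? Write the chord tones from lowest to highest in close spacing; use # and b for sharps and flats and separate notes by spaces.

C# E# G# A#

In A# minor, scale degree 1 is A#, and the diatonic chord built there is a minor seventh chord.
Stacking thirds from A# gives A#-C#-E#-G#.
With the 65 figure the chord is in first inversion; from the bass C# upward in close position it reads C#-E#-G#-A#.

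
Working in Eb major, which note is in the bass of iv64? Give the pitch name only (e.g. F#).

Eb

iv in Eb major has root Ab; the chord is Ab-Cb-Eb.
The figure 64 means second inversion — the fifth is in the bass.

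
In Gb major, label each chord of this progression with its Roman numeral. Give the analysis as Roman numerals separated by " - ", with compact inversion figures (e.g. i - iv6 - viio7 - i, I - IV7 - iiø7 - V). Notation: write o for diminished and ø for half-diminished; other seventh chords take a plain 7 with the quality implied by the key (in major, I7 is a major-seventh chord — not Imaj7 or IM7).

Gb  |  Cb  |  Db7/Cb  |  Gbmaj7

I - IV - V42 - I7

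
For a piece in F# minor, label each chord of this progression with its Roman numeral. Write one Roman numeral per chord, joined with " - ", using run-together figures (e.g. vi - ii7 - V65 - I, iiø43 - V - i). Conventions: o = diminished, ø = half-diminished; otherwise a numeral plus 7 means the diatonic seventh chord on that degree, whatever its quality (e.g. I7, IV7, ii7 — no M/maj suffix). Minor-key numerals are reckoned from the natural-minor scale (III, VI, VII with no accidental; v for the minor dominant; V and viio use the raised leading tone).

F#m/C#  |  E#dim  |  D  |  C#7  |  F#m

i64 - viio - VI - V7 - i

F#m/C#: root F# is the tonic; minor triad there is i64.
E#dim has root E#, degree 7 in F# minor, so viio.
D has root D, degree 6 in F# minor, so VI.
C#7 has root C#, degree 5 in F# minor, so V7.
F#m has root F#, degree 1 in F# minor, so i.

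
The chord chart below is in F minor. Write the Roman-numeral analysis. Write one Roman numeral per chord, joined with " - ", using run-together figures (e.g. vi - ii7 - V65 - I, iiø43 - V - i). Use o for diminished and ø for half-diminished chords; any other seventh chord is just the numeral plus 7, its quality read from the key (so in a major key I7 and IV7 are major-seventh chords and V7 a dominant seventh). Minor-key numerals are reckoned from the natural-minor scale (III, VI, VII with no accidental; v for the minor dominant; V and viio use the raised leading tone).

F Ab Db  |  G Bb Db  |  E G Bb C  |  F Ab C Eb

VI6 - iio - V65 - i7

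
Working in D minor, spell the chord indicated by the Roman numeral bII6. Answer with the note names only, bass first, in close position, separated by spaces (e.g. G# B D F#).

G Bb Eb

bII6 is the Neapolitan sixth — a major triad on the lowered second degree, here in its customary first inversion. In D minor that root is Eb.
So the chord is Eb-G-Bb, a major triad.
The figured bass 6 indicates first inversion, placing the third (G) in the bass: G-Bb-Eb.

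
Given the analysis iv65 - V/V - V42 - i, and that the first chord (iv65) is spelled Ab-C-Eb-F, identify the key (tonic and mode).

C minor

iv65 is given as Ab-C-Eb-F — a minor seventh chord with root F.
Counting down 3 scale steps from F places the tonic on C; a minor seventh chord on degree 4 is diatonic only in minor.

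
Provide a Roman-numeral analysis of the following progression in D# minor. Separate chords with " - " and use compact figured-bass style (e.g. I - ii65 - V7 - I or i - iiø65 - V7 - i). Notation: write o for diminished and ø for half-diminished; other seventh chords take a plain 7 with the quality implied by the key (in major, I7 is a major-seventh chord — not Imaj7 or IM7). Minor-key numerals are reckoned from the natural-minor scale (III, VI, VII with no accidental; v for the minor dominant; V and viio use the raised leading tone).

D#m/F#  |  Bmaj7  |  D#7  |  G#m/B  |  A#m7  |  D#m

i6 - VI7 - V7/iv - iv6 - v7 - i

D#m/F#: root D# is the tonic; minor triad there is i6.
Bmaj7: major seventh chord on B = scale degree 6 → VI7.
D#7 is the secondary dominant of iv (dominant seventh chord on D#): V7/iv.
G#m/B: root G# is the subdominant; minor triad there is iv6.
A#m7: minor seventh chord on A# = scale degree 5 → v7.
D#m: minor triad on D# = scale degree 1 → i.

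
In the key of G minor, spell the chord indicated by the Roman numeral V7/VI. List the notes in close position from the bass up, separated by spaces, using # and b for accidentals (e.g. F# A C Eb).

The slash means an applied dominant: we want the dominant of VI. In G minor, VI is Eb major, and its dominant is built on Bb.
Building a dominant seventh chord on Bb gives Bb-D-F-Ab.

Bb D F Ab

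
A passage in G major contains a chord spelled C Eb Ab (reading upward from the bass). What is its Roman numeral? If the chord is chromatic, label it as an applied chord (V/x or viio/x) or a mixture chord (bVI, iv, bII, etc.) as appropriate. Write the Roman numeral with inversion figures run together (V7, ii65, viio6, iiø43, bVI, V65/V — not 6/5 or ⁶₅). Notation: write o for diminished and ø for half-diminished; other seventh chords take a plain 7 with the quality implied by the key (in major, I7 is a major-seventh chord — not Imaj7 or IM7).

The pitches Ab-C-Eb form a major triad rooted on Ab.
Ab is the lowered second degree of G major (diatonic 2 would be A). This is the Neapolitan sixth — a major triad on the lowered second degree, here in its customary first inversion.
With C in the bass the chord is in first inversion, so the figured bass is 6.

bII6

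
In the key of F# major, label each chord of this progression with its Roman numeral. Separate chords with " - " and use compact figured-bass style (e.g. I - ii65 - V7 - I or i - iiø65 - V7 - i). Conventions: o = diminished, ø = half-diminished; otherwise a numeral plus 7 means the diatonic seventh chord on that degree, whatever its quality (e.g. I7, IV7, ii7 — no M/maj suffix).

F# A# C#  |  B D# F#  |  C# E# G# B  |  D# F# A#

I - IV - V7 - vi

F#-A#-C#: root F# is the tonic; major triad there is I.
B-D#-F#: major triad on B = scale degree 4 → IV.
C#-E#-G#-B: root C# is the dominant; dominant seventh chord there is V7.
D#-F#-A#: minor triad on D# = scale degree 6 → vi.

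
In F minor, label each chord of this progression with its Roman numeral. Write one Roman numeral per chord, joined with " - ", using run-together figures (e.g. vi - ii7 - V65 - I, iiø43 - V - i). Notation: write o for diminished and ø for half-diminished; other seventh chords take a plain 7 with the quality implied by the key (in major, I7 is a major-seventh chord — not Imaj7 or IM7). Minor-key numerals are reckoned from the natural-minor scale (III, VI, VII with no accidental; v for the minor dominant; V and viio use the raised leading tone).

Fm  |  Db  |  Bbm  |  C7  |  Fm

Fm has root F, degree 1 in F minor, so i.
Db: root Db is the submediant; major triad there is VI.
Bbm has root Bb, degree 4 in F minor, so iv.
C7: dominant seventh chord on C = scale degree 5 → V7.
Fm: minor triad on F = scale degree 1 → i.

i - VI - iv - V7 - i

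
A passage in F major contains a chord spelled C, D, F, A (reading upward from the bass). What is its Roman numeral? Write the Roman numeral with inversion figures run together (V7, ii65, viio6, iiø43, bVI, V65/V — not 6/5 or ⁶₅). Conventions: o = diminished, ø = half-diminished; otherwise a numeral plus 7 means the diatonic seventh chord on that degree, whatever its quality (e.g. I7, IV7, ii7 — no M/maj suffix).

The pitches D-F-A-C form a minor seventh chord rooted on D.
In F major, D is the submediant; the diatonic minor seventh chord there is vi7.
With C in the bass the chord is in third inversion, so the figured bass is 42.

vi42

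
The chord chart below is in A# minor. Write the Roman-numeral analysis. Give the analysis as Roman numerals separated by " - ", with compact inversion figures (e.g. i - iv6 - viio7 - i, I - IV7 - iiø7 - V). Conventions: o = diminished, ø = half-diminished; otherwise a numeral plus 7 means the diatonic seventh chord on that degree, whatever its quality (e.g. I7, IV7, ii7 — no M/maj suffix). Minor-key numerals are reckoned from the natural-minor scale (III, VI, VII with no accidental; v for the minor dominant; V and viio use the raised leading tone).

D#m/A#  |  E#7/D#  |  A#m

iv64 - V42 - i

D#m/A#: minor triad on D# = scale degree 4 → iv64.
E#7/D# has root E#, degree 5 in A# minor, so V42.
A#m: root A# is the tonic; minor triad there is i.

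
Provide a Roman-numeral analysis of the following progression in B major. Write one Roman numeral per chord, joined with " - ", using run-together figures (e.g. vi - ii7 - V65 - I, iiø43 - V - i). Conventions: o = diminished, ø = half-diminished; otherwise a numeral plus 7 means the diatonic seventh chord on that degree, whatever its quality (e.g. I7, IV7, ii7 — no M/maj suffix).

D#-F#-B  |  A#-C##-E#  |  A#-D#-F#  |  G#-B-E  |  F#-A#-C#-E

I6 - V/iii - iii64 - IV6 - V7

D#-F#-B: root B is the tonic; major triad there is I6.
A#-C##-E# is the secondary dominant of iii (major triad on A#): V/iii.
A#-D#-F#: minor triad on D# = scale degree 3 → iii64.
G#-B-E: major triad on E = scale degree 4 → IV6.
F#-A#-C#-E has root F#, degree 5 in B major, so V7.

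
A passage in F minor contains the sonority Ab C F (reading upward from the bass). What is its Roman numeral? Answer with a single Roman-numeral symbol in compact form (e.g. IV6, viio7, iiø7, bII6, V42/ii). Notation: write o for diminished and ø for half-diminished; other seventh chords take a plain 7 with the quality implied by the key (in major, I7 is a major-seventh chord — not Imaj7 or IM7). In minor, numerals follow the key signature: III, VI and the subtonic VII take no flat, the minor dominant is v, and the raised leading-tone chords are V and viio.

The pitches F-Ab-C form a minor triad rooted on F.
In F minor, F is the tonic; the diatonic minor triad there is i.
With Ab in the bass the chord is in first inversion, so the figured bass is 6.

i6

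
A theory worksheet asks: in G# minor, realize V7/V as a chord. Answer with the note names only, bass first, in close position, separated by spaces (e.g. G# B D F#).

A# C## E# G#

V7/V is a secondary dominant — the dominant seventh of V. V in G# minor is D#, so the applied chord's root is A#, a perfect fifth above.
Building a dominant seventh chord on A# gives A#-C##-E#-G#.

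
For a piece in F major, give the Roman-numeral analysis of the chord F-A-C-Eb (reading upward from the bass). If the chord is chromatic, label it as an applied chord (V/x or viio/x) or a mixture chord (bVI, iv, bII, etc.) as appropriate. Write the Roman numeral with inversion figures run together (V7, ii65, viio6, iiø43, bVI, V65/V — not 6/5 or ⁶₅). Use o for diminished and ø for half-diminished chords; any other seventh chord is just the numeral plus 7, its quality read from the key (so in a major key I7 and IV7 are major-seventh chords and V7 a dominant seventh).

V7/IV

The pitches F-A-C-Eb form a dominant seventh chord rooted on F.
F is not a diatonic chord root with this quality in F major, but it lies a perfect fifth above Bb (IV), so the chord functions as an applied dominant of IV.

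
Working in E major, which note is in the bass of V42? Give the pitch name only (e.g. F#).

A

V in E major has root B; the chord is B-D#-F#-A.
The figure 42 means third inversion — the seventh is in the bass.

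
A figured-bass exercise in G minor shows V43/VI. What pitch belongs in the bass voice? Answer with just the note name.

F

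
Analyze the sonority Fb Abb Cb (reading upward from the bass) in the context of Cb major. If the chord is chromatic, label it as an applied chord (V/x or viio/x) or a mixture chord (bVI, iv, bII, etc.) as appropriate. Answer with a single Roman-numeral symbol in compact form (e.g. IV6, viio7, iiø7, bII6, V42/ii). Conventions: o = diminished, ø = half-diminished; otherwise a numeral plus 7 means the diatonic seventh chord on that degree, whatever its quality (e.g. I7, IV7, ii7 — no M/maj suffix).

iv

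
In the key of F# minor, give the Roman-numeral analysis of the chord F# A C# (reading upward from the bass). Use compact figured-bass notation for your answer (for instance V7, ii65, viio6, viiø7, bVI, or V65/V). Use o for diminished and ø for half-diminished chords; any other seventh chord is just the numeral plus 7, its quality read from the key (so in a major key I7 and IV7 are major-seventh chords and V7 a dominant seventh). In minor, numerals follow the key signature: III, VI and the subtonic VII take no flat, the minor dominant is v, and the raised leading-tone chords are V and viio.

i

The pitches F#-A-C# form a minor triad rooted on F#.
In F# minor, F# is the tonic; the diatonic minor triad there is i.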